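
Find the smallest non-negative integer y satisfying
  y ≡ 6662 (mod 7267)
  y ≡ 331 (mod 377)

gcd(7267, 377) = 13 and 13 | (331 − 6662), so the pair is consistent; merging gives y ≡ 64798 (mod 210743), where 210743 = lcm(7267, 377).
The solution is unique modulo lcm(7267, 377) = 210743.

64798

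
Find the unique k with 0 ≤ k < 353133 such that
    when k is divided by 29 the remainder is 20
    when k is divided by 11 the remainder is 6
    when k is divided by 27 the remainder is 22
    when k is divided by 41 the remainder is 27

108103

Combine the congruences pairwise.
From k ≡ 20 (mod 29) write k = 20 + 29t. Substituting into k ≡ 6 (mod 11) gives 29t ≡ 8 (mod 11), and since 7⁻¹ ≡ 8 (mod 11), t ≡ 9. Hence k ≡ 20 + 29·9 = 281 (mod 319).
From k ≡ 281 (mod 319) write k = 281 + 319t. Substituting into k ≡ 22 (mod 27) gives 319t ≡ 11 (mod 27), and since 22⁻¹ ≡ 16 (mod 27), t ≡ 14. Hence k ≡ 281 + 319·14 = 4747 (mod 8613).
From k ≡ 4747 (mod 8613) write k = 4747 + 8613t. Substituting into k ≡ 27 (mod 41) gives 8613t ≡ 36 (mod 41), and since 3⁻¹ ≡ 14 (mod 41), t ≡ 12. Hence k ≡ 4747 + 8613·12 = 108103 (mod 353133).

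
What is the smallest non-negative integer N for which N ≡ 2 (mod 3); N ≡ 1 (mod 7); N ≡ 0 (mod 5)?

50

From N ≡ 2 (mod 3) write N = 2 + 3t. Substituting into N ≡ 1 (mod 7) gives 3t ≡ 6 (mod 7), and since 3⁻¹ ≡ 5 (mod 7), t ≡ 2. Hence N ≡ 2 + 3·2 = 8 (mod 21).
From N ≡ 8 (mod 21) write N = 8 + 21t. Substituting into N ≡ 0 (mod 5) gives 21t ≡ 2 (mod 5), and since 1⁻¹ ≡ 1 (mod 5), t ≡ 2. Hence N ≡ 8 + 21·2 = 50 (mod 105).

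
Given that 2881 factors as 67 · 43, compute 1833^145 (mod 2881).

710

Mod 67: 1833 ≡ 24; by Fermat, exponent reduces to 145 mod 66 = 13; 24^13 ≡ 40 (mod 67).
Mod 43: 1833 ≡ 27; by Fermat, exponent reduces to 145 mod 42 = 19; 27^19 ≡ 22 (mod 43).
Combine by CRT: x ≡ 40 (mod 67), x ≡ 22 (mod 43) ⇒ x ≡ 710 (mod 2881).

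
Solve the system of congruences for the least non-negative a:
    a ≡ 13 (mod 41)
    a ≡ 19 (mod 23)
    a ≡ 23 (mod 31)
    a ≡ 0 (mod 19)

Combine the congruences pairwise.
From a ≡ 13 (mod 41) write a = 13 + 41t. Substituting into a ≡ 19 (mod 23) gives 41t ≡ 6 (mod 23), and since 18⁻¹ ≡ 9 (mod 23), t ≡ 8. Hence a ≡ 13 + 41·8 = 341 (mod 943).
From a ≡ 341 (mod 943) write a = 341 + 943t. Substituting into a ≡ 23 (mod 31) gives 943t ≡ 23 (mod 31), and since 13⁻¹ ≡ 12 (mod 31), t ≡ 28. Hence a ≡ 341 + 943·28 = 26745 (mod 29233).
From a ≡ 26745 (mod 29233) write a = 26745 + 29233t. Substituting into a ≡ 0 (mod 19) gives 29233t ≡ 7 (mod 19), and since 11⁻¹ ≡ 7 (mod 19), t ≡ 11. Hence a ≡ 26745 + 29233·11 = 348308 (mod 555427).

348308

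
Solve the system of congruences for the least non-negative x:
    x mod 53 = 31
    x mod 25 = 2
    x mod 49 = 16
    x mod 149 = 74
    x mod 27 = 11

The moduli are pairwise coprime; N = 53·25·49·149·27 = 261193275.
N/53 = 4928175; 4928175 ≡ 23 (mod 53); 23·30 ≡ 1, so inverse 30.
N/25 = 10447731; 10447731 ≡ 6 (mod 25); 6·21 ≡ 1, so inverse 21.
N/49 = 5330475; 5330475 ≡ 10 (mod 49); 10·5 ≡ 1, so inverse 5.
N/149 = 1752975; 1752975 ≡ 139 (mod 149); 139·134 ≡ 1, so inverse 134.
N/27 = 9673825; 9673825 ≡ 22 (mod 27); 22·16 ≡ 1, so inverse 16.
x ≡ 31·4928175·30 + 2·10447731·21 + 16·5330475·5 + 74·1752975·134 + 11·9673825·16 = 24533538752.
24533538752 mod 261193275 = 242564177.

242564177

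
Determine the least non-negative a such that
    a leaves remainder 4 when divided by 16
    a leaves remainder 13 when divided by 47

From a ≡ 4 (mod 16) write a = 4 + 16t. Substituting into a ≡ 13 (mod 47) gives 16t ≡ 9 (mod 47), and since 16⁻¹ ≡ 3 (mod 47), t ≡ 27. Hence a ≡ 4 + 16·27 = 436 (mod 752).

436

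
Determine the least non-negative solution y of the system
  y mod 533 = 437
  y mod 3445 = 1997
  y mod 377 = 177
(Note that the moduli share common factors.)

gcd(533, 3445) = 13 and 13 | (1997 − 437), so the pair is consistent; merging gives y ≡ 136352 (mod 141245), where 141245 = lcm(533, 3445).
gcd(141245, 377) = 13 and 13 | (177 − 136352), so the pair is consistent; merging gives y ≡ 2678762 (mod 4096105), where 4096105 = lcm(141245, 377).
The solution is unique modulo lcm(533, 3445, 377) = 4096105.

2678762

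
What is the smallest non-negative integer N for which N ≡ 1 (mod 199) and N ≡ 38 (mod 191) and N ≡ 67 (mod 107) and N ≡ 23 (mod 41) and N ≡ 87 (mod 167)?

24153717934

The moduli are pairwise coprime; M = 199·191·107·41·167 = 27846495661.
M/199 = 139932139; 139932139 ≡ 115 (mod 199); 115·45 ≡ 1, so inverse 45.
M/191 = 145793171; 145793171 ≡ 6 (mod 191); 6·32 ≡ 1, so inverse 32.
M/107 = 260247623; 260247623 ≡ 83 (mod 107); 83·49 ≡ 1, so inverse 49.
M/41 = 679182821; 679182821 ≡ 27 (mod 41); 27·38 ≡ 1, so inverse 38.
M/167 = 166745483; 166745483 ≡ 158 (mod 167); 158·37 ≡ 1, so inverse 37.
N ≡ 1·139932139·45 + 38·145793171·32 + 67·260247623·49 + 23·679182821·38 + 87·166745483·37 = 2168333883831.
2168333883831 mod 27846495661 = 24153717934.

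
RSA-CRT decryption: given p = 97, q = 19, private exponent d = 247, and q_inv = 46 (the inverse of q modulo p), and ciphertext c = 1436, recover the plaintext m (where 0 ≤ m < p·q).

1607

d_p = d mod (p−1) = 247 mod 96 = 55; d_q = d mod (q−1) = 13.
m₁ = c^(d_p) mod p: c ≡ 78 (mod 97), and 78^55 mod 97 = 55.
m₂ = c^(d_q) mod q: c ≡ 11 (mod 19), and 11^13 mod 19 = 11.
h = q_inv·(m₁ − m₂) mod p = 46·(55 − 11) mod 97 = 84.
m = m₂ + h·q = 11 + 84·19 = 1607.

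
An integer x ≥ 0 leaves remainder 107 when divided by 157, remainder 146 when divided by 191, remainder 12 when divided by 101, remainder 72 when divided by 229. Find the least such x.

The moduli are pairwise coprime; N = 157·191·101·229 = 693569323.
N/157 = 4417639; 4417639 ≡ 130 (mod 157); 130·93 ≡ 1, so inverse 93.
N/191 = 3631253; 3631253 ≡ 152 (mod 191); 152·142 ≡ 1, so inverse 142.
N/101 = 6867023; 6867023 ≡ 33 (mod 101); 33·49 ≡ 1, so inverse 49.
N/229 = 3028687; 3028687 ≡ 162 (mod 229); 162·41 ≡ 1, so inverse 41.
x ≡ 107·4417639·93 + 146·3631253·142 + 12·6867023·49 + 72·3028687·41 = 132221556433.
132221556433 mod 693569323 = 443385063.

443385063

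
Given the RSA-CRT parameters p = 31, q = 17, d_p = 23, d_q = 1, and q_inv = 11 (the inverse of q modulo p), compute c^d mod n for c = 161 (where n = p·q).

m₁ = c^(d_p) mod p: c ≡ 6 (mod 31), and 6^23 mod 31 = 26.
m₂ = c^(d_q) mod q: c ≡ 8 (mod 17), and 8^1 mod 17 = 8.
h = q_inv·(m₁ − m₂) mod p = 11·(26 − 8) mod 31 = 12.
m = m₂ + h·q = 8 + 12·17 = 212.

212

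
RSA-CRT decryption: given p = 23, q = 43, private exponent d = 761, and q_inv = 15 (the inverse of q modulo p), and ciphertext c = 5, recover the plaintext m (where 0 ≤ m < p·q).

803

d_p = d mod (p−1) = 761 mod 22 = 13; d_q = d mod (q−1) = 5.
m₁ = c^(d_p) mod p: c ≡ 5 (mod 23), and 5^13 mod 23 = 21.
m₂ = c^(d_q) mod q: c ≡ 5 (mod 43), and 5^5 mod 43 = 29.
h = q_inv·(m₁ − m₂) mod p = 15·(21 − 29) mod 23 = 18.
m = m₂ + h·q = 29 + 18·43 = 803.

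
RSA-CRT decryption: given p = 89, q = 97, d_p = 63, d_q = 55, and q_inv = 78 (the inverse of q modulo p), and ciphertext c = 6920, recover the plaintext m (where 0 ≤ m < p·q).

2378

m₁ = c^(d_p) mod p: c ≡ 67 (mod 89), and 67^63 mod 89 = 64.
m₂ = c^(d_q) mod q: c ≡ 33 (mod 97), and 33^55 mod 97 = 50.
h = q_inv·(m₁ − m₂) mod p = 78·(64 − 50) mod 89 = 24.
m = m₂ + h·q = 50 + 24·97 = 2378.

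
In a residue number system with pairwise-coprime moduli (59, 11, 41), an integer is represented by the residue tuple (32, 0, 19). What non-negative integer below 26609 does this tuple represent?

The moduli are pairwise coprime; N = 59·11·41 = 26609.
N/59 = 451; 451 ≡ 38 (mod 59); 38·14 ≡ 1, so inverse 14.
N/11 = 2419; 2419 ≡ 10 (mod 11); 10·10 ≡ 1, so inverse 10.
N/41 = 649; 649 ≡ 34 (mod 41); 34·35 ≡ 1, so inverse 35.
x ≡ 32·451·14 + 0·2419·10 + 19·649·35 = 633633.
633633 mod 26609 = 21626.

21626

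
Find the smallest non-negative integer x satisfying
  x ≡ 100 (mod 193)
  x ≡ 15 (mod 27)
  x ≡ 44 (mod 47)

Combine the congruences pairwise.
From x ≡ 100 (mod 193) write x = 100 + 193t. Substituting into x ≡ 15 (mod 27) gives 193t ≡ 23 (mod 27), and since 4⁻¹ ≡ 7 (mod 27), t ≡ 26. Hence x ≡ 100 + 193·26 = 5118 (mod 5211).
From x ≡ 5118 (mod 5211) write x = 5118 + 5211t. Substituting into x ≡ 44 (mod 47) gives 5211t ≡ 2 (mod 47), and since 41⁻¹ ≡ 39 (mod 47), t ≡ 31. Hence x ≡ 5118 + 5211·31 = 166659 (mod 244917).

166659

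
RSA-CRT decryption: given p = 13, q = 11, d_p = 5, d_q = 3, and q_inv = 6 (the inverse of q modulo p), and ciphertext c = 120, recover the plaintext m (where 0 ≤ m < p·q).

87

m₁ = c^(d_p) mod p: c ≡ 3 (mod 13), and 3^5 mod 13 = 9.
m₂ = c^(d_q) mod q: c ≡ 10 (mod 11), and 10^3 mod 11 = 10.
h = q_inv·(m₁ − m₂) mod p = 6·(9 − 10) mod 13 = 7.
m = m₂ + h·q = 10 + 7·11 = 87.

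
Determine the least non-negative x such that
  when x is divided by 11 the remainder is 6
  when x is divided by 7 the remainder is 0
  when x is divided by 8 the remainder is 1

The moduli are pairwise coprime; N = 11·7·8 = 616.
N/11 = 56; 56 ≡ 1 (mod 11), inverse 1.
N/7 = 88; 88 ≡ 4 (mod 7); 4·2 ≡ 1, so inverse 2.
N/8 = 77; 77 ≡ 5 (mod 8); 5·5 ≡ 1, so inverse 5.
x ≡ 6·56·1 + 0·88·2 + 1·77·5 = 721.
721 mod 616 = 105.

105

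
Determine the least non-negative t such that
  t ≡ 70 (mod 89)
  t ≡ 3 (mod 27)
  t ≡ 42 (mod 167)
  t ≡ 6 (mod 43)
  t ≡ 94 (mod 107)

Combine the congruences pairwise.
From t ≡ 70 (mod 89) write t = 70 + 89s. Substituting into t ≡ 3 (mod 27) gives 89s ≡ 14 (mod 27), and since 8⁻¹ ≡ 17 (mod 27), s ≡ 22. Hence t ≡ 70 + 89·22 = 2028 (mod 2403).
From t ≡ 2028 (mod 2403) write t = 2028 + 2403s. Substituting into t ≡ 42 (mod 167) gives 2403s ≡ 18 (mod 167), and since 65⁻¹ ≡ 18 (mod 167), s ≡ 157. Hence t ≡ 2028 + 2403·157 = 379299 (mod 401301).
From t ≡ 379299 (mod 401301) write t = 379299 + 401301s. Substituting into t ≡ 6 (mod 43) gives 401301s ≡ 10 (mod 43), and since 25⁻¹ ≡ 31 (mod 43), s ≡ 9. Hence t ≡ 379299 + 401301·9 = 3991008 (mod 17255943).
From t ≡ 3991008 (mod 17255943) write t = 3991008 + 17255943s. Substituting into t ≡ 94 (mod 107) gives 17255943s ≡ 79 (mod 107), and since 53⁻¹ ≡ 105 (mod 107), s ≡ 56. Hence t ≡ 3991008 + 17255943·56 = 970323816 (mod 1846385901).

970323816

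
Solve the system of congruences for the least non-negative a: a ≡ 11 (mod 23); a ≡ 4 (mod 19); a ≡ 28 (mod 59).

20619

Combine the congruences pairwise.
From a ≡ 11 (mod 23) write a = 11 + 23t. Substituting into a ≡ 4 (mod 19) gives 23t ≡ 12 (mod 19), and since 4⁻¹ ≡ 5 (mod 19), t ≡ 3. Hence a ≡ 11 + 23·3 = 80 (mod 437).
From a ≡ 80 (mod 437) write a = 80 + 437t. Substituting into a ≡ 28 (mod 59) gives 437t ≡ 7 (mod 59), and since 24⁻¹ ≡ 32 (mod 59), t ≡ 47. Hence a ≡ 80 + 437·47 = 20619 (mod 25783).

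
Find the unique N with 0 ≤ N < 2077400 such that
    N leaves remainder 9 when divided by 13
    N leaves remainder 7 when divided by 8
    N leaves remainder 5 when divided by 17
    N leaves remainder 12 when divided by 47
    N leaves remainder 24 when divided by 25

From N ≡ 9 (mod 13) write N = 9 + 13t. Substituting into N ≡ 7 (mod 8) gives 13t ≡ 6 (mod 8), and since 5⁻¹ ≡ 5 (mod 8), t ≡ 6. Hence N ≡ 9 + 13·6 = 87 (mod 104).
From N ≡ 87 (mod 104) write N = 87 + 104t. Substituting into N ≡ 5 (mod 17) gives 104t ≡ 3 (mod 17), and since 2⁻¹ ≡ 9 (mod 17), t ≡ 10. Hence N ≡ 87 + 104·10 = 1127 (mod 1768).
From N ≡ 1127 (mod 1768) write N = 1127 + 1768t. Substituting into N ≡ 12 (mod 47) gives 1768t ≡ 13 (mod 47), and since 29⁻¹ ≡ 13 (mod 47), t ≡ 28. Hence N ≡ 1127 + 1768·28 = 50631 (mod 83096).
From N ≡ 50631 (mod 83096) write N = 50631 + 83096t. Substituting into N ≡ 24 (mod 25) gives 83096t ≡ 18 (mod 25), and since 21⁻¹ ≡ 6 (mod 25), t ≡ 8. Hence N ≡ 50631 + 83096·8 = 715399 (mod 2077400).

715399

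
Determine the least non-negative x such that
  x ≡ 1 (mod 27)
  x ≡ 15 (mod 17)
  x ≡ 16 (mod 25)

The moduli are pairwise coprime; N = 27·17·25 = 11475.
N/27 = 425; 425 ≡ 20 (mod 27); 20·23 ≡ 1, so inverse 23.
N/17 = 675; 675 ≡ 12 (mod 17); 12·10 ≡ 1, so inverse 10.
N/25 = 459; 459 ≡ 9 (mod 25); 9·14 ≡ 1, so inverse 14.
x ≡ 1·425·23 + 15·675·10 + 16·459·14 = 213841.
213841 mod 11475 = 7291.

7291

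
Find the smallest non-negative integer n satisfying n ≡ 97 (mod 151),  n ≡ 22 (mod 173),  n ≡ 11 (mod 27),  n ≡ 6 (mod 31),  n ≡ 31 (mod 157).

Combine the congruences pairwise.
From n ≡ 97 (mod 151) write n = 97 + 151t. Substituting into n ≡ 22 (mod 173) gives 151t ≡ 98 (mod 173), and since 151⁻¹ ≡ 55 (mod 173), t ≡ 27. Hence n ≡ 97 + 151·27 = 4174 (mod 26123).
From n ≡ 4174 (mod 26123) write n = 4174 + 26123t. Substituting into n ≡ 11 (mod 27) gives 26123t ≡ 22 (mod 27), and since 14⁻¹ ≡ 2 (mod 27), t ≡ 17. Hence n ≡ 4174 + 26123·17 = 448265 (mod 705321).
From n ≡ 448265 (mod 705321) write n = 448265 + 705321t. Substituting into n ≡ 6 (mod 31) gives 705321t ≡ 1 (mod 31), and since 9⁻¹ ≡ 7 (mod 31), t ≡ 7. Hence n ≡ 448265 + 705321·7 = 5385512 (mod 21864951).
From n ≡ 5385512 (mod 21864951) write n = 5385512 + 21864951t. Substituting into n ≡ 31 (mod 157) gives 21864951t ≡ 90 (mod 157), and since 32⁻¹ ≡ 54 (mod 157), t ≡ 150. Hence n ≡ 5385512 + 21864951·150 = 3285128162 (mod 3432797307).

3285128162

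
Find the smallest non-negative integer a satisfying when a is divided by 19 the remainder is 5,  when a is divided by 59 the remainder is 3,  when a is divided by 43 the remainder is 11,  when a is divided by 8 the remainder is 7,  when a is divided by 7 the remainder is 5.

1427095

Combine the congruences pairwise.
From a ≡ 5 (mod 19) write a = 5 + 19t. Substituting into a ≡ 3 (mod 59) gives 19t ≡ 57 (mod 59), and since 19⁻¹ ≡ 28 (mod 59), t ≡ 3. Hence a ≡ 5 + 19·3 = 62 (mod 1121).
From a ≡ 62 (mod 1121) write a = 62 + 1121t. Substituting into a ≡ 11 (mod 43) gives 1121t ≡ 35 (mod 43), and since 3⁻¹ ≡ 29 (mod 43), t ≡ 26. Hence a ≡ 62 + 1121·26 = 29208 (mod 48203).
From a ≡ 29208 (mod 48203) write a = 29208 + 48203t. Substituting into a ≡ 7 (mod 8) gives 48203t ≡ 7 (mod 8), and since 3⁻¹ ≡ 3 (mod 8), t ≡ 5. Hence a ≡ 29208 + 48203·5 = 270223 (mod 385624).
From a ≡ 270223 (mod 385624) write a = 270223 + 385624t. Substituting into a ≡ 5 (mod 7) gives 385624t ≡ 3 (mod 7), and since 1⁻¹ ≡ 1 (mod 7), t ≡ 3. Hence a ≡ 270223 + 385624·3 = 1427095 (mod 2699368).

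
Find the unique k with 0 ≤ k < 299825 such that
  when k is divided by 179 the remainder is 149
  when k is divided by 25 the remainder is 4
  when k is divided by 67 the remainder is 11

The moduli are pairwise coprime; N = 179·25·67 = 299825.
N/179 = 1675; 1675 ≡ 64 (mod 179); 64·14 ≡ 1, so inverse 14.
N/25 = 11993; 11993 ≡ 18 (mod 25); 18·7 ≡ 1, so inverse 7.
N/67 = 4475; 4475 ≡ 53 (mod 67); 53·43 ≡ 1, so inverse 43.
k ≡ 149·1675·14 + 4·11993·7 + 11·4475·43 = 5946529.
5946529 mod 299825 = 249854.

249854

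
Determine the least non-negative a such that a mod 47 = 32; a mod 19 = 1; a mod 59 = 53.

From a ≡ 32 (mod 47) write a = 32 + 47t. Substituting into a ≡ 1 (mod 19) gives 47t ≡ 7 (mod 19), and since 9⁻¹ ≡ 17 (mod 19), t ≡ 5. Hence a ≡ 32 + 47·5 = 267 (mod 893).
From a ≡ 267 (mod 893) write a = 267 + 893t. Substituting into a ≡ 53 (mod 59) gives 893t ≡ 22 (mod 59), and since 8⁻¹ ≡ 37 (mod 59), t ≡ 47. Hence a ≡ 267 + 893·47 = 42238 (mod 52687).

42238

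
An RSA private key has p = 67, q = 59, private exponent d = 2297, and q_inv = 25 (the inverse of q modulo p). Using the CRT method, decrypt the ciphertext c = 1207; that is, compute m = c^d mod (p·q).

d_p = d mod (p−1) = 2297 mod 66 = 53; d_q = d mod (q−1) = 35.
m₁ = c^(d_p) mod p: c ≡ 1 (mod 67), and 1^53 mod 67 = 1.
m₂ = c^(d_q) mod q: c ≡ 27 (mod 59), and 27^35 mod 59 = 57.
h = q_inv·(m₁ − m₂) mod p = 25·(1 − 57) mod 67 = 7.
m = m₂ + h·q = 57 + 7·59 = 470.

470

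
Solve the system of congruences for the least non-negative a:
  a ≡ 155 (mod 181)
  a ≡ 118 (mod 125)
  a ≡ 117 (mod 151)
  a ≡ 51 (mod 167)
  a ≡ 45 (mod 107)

From a ≡ 155 (mod 181) write a = 155 + 181t. Substituting into a ≡ 118 (mod 125) gives 181t ≡ 88 (mod 125), and since 56⁻¹ ≡ 96 (mod 125), t ≡ 73. Hence a ≡ 155 + 181·73 = 13368 (mod 22625).
From a ≡ 13368 (mod 22625) write a = 13368 + 22625t. Substituting into a ≡ 117 (mod 151) gives 22625t ≡ 37 (mod 151), and since 126⁻¹ ≡ 6 (mod 151), t ≡ 71. Hence a ≡ 13368 + 22625·71 = 1619743 (mod 3416375).
From a ≡ 1619743 (mod 3416375) write a = 1619743 + 3416375t. Substituting into a ≡ 51 (mod 167) gives 3416375t ≡ 41 (mod 167), and since 56⁻¹ ≡ 3 (mod 167), t ≡ 123. Hence a ≡ 1619743 + 3416375·123 = 421833868 (mod 570534625).
From a ≡ 421833868 (mod 570534625) write a = 421833868 + 570534625t. Substituting into a ≡ 45 (mod 107) gives 570534625t ≡ 88 (mod 107), and since 32⁻¹ ≡ 97 (mod 107), t ≡ 83. Hence a ≡ 421833868 + 570534625·83 = 47776207743 (mod 61047204875).

47776207743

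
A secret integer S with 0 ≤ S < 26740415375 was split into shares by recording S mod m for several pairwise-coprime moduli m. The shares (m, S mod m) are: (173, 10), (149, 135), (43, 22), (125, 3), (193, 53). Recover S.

25705674878

Combine the congruences pairwise.
From S ≡ 10 (mod 173) write S = 10 + 173t. Substituting into S ≡ 135 (mod 149) gives 173t ≡ 125 (mod 149), and since 24⁻¹ ≡ 118 (mod 149), t ≡ 148. Hence S ≡ 10 + 173·148 = 25614 (mod 25777).
From S ≡ 25614 (mod 25777) write S = 25614 + 25777t. Substituting into S ≡ 22 (mod 43) gives 25777t ≡ 36 (mod 43), and since 20⁻¹ ≡ 28 (mod 43), t ≡ 19. Hence S ≡ 25614 + 25777·19 = 515377 (mod 1108411).
From S ≡ 515377 (mod 1108411) write S = 515377 + 1108411t. Substituting into S ≡ 3 (mod 125) gives 1108411t ≡ 1 (mod 125), and since 36⁻¹ ≡ 66 (mod 125), t ≡ 66. Hence S ≡ 515377 + 1108411·66 = 73670503 (mod 138551375).
From S ≡ 73670503 (mod 138551375) write S = 73670503 + 138551375t. Substituting into S ≡ 53 (mod 193) gives 138551375t ≡ 159 (mod 193), and since 149⁻¹ ≡ 57 (mod 193), t ≡ 185. Hence S ≡ 73670503 + 138551375·185 = 25705674878 (mod 26740415375).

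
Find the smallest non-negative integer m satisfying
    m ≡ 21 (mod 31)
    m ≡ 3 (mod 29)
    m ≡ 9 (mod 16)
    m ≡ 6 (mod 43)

Combine the congruences pairwise.
From m ≡ 21 (mod 31) write m = 21 + 31t. Substituting into m ≡ 3 (mod 29) gives 31t ≡ 11 (mod 29), and since 2⁻¹ ≡ 15 (mod 29), t ≡ 20. Hence m ≡ 21 + 31·20 = 641 (mod 899).
From m ≡ 641 (mod 899) write m = 641 + 899t. Substituting into m ≡ 9 (mod 16) gives 899t ≡ 8 (mod 16), and since 3⁻¹ ≡ 11 (mod 16), t ≡ 8. Hence m ≡ 641 + 899·8 = 7833 (mod 14384).
From m ≡ 7833 (mod 14384) write m = 7833 + 14384t. Substituting into m ≡ 6 (mod 43) gives 14384t ≡ 42 (mod 43), and since 22⁻¹ ≡ 2 (mod 43), t ≡ 41. Hence m ≡ 7833 + 14384·41 = 597577 (mod 618512).

597577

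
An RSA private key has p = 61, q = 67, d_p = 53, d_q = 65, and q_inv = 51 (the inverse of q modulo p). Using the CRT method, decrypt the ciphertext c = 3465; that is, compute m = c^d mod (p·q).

3156

m₁ = c^(d_p) mod p: c ≡ 49 (mod 61), and 49^53 mod 61 = 45.
m₂ = c^(d_q) mod q: c ≡ 48 (mod 67), and 48^65 mod 67 = 7.
h = q_inv·(m₁ − m₂) mod p = 51·(45 − 7) mod 61 = 47.
m = m₂ + h·q = 7 + 47·67 = 3156.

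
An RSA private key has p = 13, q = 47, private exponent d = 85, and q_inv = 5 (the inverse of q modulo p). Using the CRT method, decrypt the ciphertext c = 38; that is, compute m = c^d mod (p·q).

d_p = d mod (p−1) = 85 mod 12 = 1; d_q = d mod (q−1) = 39.
m₁ = c^(d_p) mod p: c ≡ 12 (mod 13), and 12^1 mod 13 = 12.
m₂ = c^(d_q) mod q: c ≡ 38 (mod 47), and 38^39 mod 47 = 10.
h = q_inv·(m₁ − m₂) mod p = 5·(12 − 10) mod 13 = 10.
m = m₂ + h·q = 10 + 10·47 = 480.

480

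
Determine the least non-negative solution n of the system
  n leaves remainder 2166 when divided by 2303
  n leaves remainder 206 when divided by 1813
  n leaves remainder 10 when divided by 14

163376

gcd(2303, 1813) = 49 and 49 | (206 − 2166), so the pair is consistent; merging gives n ≡ 78165 (mod 85211), where 85211 = lcm(2303, 1813).
gcd(85211, 14) = 7 and 7 | (10 − 78165), so the pair is consistent; merging gives n ≡ 163376 (mod 170422), where 170422 = lcm(85211, 14).
The solution is unique modulo lcm(2303, 1813, 14) = 170422.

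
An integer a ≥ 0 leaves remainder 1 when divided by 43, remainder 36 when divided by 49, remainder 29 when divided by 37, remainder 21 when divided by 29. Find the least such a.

From a ≡ 1 (mod 43) write a = 1 + 43t. Substituting into a ≡ 36 (mod 49) gives 43t ≡ 35 (mod 49), and since 43⁻¹ ≡ 8 (mod 49), t ≡ 35. Hence a ≡ 1 + 43·35 = 1506 (mod 2107).
From a ≡ 1506 (mod 2107) write a = 1506 + 2107t. Substituting into a ≡ 29 (mod 37) gives 2107t ≡ 3 (mod 37), and since 35⁻¹ ≡ 18 (mod 37), t ≡ 17. Hence a ≡ 1506 + 2107·17 = 37325 (mod 77959).
From a ≡ 37325 (mod 77959) write a = 37325 + 77959t. Substituting into a ≡ 21 (mod 29) gives 77959t ≡ 19 (mod 29), and since 7⁻¹ ≡ 25 (mod 29), t ≡ 11. Hence a ≡ 37325 + 77959·11 = 894874 (mod 2260811).

894874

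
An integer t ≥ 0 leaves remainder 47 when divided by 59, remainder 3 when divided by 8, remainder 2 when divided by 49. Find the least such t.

1227

The moduli are pairwise coprime; N = 59·8·49 = 23128.
N/59 = 392; 392 ≡ 38 (mod 59); 38·14 ≡ 1, so inverse 14.
N/8 = 2891; 2891 ≡ 3 (mod 8); 3·3 ≡ 1, so inverse 3.
N/49 = 472; 472 ≡ 31 (mod 49); 31·19 ≡ 1, so inverse 19.
t ≡ 47·392·14 + 3·2891·3 + 2·472·19 = 301891.
301891 mod 23128 = 1227.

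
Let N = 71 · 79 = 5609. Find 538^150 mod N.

Mod 71: 538 ≡ 41; by Fermat, exponent reduces to 150 mod 70 = 10; 41^10 ≡ 20 (mod 71).
Mod 79: 538 ≡ 64; by Fermat, exponent reduces to 150 mod 78 = 72; 64^72 ≡ 8 (mod 79).
Combine by CRT: x ≡ 20 (mod 71), x ≡ 8 (mod 79) ⇒ x ≡ 2931 (mod 5609).

2931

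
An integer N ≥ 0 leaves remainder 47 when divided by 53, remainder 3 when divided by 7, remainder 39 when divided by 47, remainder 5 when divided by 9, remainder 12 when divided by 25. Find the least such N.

375287

From N ≡ 47 (mod 53) write N = 47 + 53t. Substituting into N ≡ 3 (mod 7) gives 53t ≡ 5 (mod 7), and since 4⁻¹ ≡ 2 (mod 7), t ≡ 3. Hence N ≡ 47 + 53·3 = 206 (mod 371).
From N ≡ 206 (mod 371) write N = 206 + 371t. Substituting into N ≡ 39 (mod 47) gives 371t ≡ 21 (mod 47), and since 42⁻¹ ≡ 28 (mod 47), t ≡ 24. Hence N ≡ 206 + 371·24 = 9110 (mod 17437).
From N ≡ 9110 (mod 17437) write N = 9110 + 17437t. Substituting into N ≡ 5 (mod 9) gives 17437t ≡ 3 (mod 9), and since 4⁻¹ ≡ 7 (mod 9), t ≡ 3. Hence N ≡ 9110 + 17437·3 = 61421 (mod 156933).
From N ≡ 61421 (mod 156933) write N = 61421 + 156933t. Substituting into N ≡ 12 (mod 25) gives 156933t ≡ 16 (mod 25), and since 8⁻¹ ≡ 22 (mod 25), t ≡ 2. Hence N ≡ 61421 + 156933·2 = 375287 (mod 3923325).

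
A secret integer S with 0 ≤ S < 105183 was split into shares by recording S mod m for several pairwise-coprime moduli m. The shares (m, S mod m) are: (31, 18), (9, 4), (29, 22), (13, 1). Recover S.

The moduli are pairwise coprime; N = 31·9·29·13 = 105183.
N/31 = 3393; 3393 ≡ 14 (mod 31); 14·20 ≡ 1, so inverse 20.
N/9 = 11687; 11687 ≡ 5 (mod 9); 5·2 ≡ 1, so inverse 2.
N/29 = 3627; 3627 ≡ 2 (mod 29); 2·15 ≡ 1, so inverse 15.
N/13 = 8091; 8091 ≡ 5 (mod 13); 5·8 ≡ 1, so inverse 8.
S ≡ 18·3393·20 + 4·11687·2 + 22·3627·15 + 1·8091·8 = 2576614.
2576614 mod 105183 = 52222.

52222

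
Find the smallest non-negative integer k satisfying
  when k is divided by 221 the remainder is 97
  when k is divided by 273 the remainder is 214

gcd(221, 273) = 13 and 13 | (214 − 97), so the pair is consistent; merging gives k ≡ 760 (mod 4641), where 4641 = lcm(221, 273).
The solution is unique modulo lcm(221, 273) = 4641.

760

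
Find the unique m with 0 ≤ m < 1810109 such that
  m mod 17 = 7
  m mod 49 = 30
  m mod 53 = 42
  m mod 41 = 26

581611

The moduli are pairwise coprime; N = 17·49·53·41 = 1810109.
N/17 = 106477; 106477 ≡ 6 (mod 17); 6·3 ≡ 1, so inverse 3.
N/49 = 36941; 36941 ≡ 44 (mod 49); 44·39 ≡ 1, so inverse 39.
N/53 = 34153; 34153 ≡ 21 (mod 53); 21·48 ≡ 1, so inverse 48.
N/41 = 44149; 44149 ≡ 33 (mod 41); 33·5 ≡ 1, so inverse 5.
m ≡ 7·106477·3 + 30·36941·39 + 42·34153·48 + 26·44149·5 = 120048805.
120048805 mod 1810109 = 581611.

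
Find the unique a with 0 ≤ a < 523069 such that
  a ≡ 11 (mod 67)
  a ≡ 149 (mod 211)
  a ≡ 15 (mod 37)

The moduli are pairwise coprime; N = 67·211·37 = 523069.
N/67 = 7807; 7807 ≡ 35 (mod 67); 35·23 ≡ 1, so inverse 23.
N/211 = 2479; 2479 ≡ 158 (mod 211); 158·207 ≡ 1, so inverse 207.
N/37 = 14137; 14137 ≡ 3 (mod 37); 3·25 ≡ 1, so inverse 25.
a ≡ 11·7807·23 + 149·2479·207 + 15·14137·25 = 83736343.
83736343 mod 523069 = 45303.

45303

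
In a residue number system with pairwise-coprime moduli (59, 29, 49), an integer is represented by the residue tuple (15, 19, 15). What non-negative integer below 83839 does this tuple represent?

The moduli are pairwise coprime; N = 59·29·49 = 83839.
N/59 = 1421; 1421 ≡ 5 (mod 59); 5·12 ≡ 1, so inverse 12.
N/29 = 2891; 2891 ≡ 20 (mod 29); 20·16 ≡ 1, so inverse 16.
N/49 = 1711; 1711 ≡ 45 (mod 49); 45·12 ≡ 1, so inverse 12.
x ≡ 15·1421·12 + 19·2891·16 + 15·1711·12 = 1442624.
1442624 mod 83839 = 17361.

17361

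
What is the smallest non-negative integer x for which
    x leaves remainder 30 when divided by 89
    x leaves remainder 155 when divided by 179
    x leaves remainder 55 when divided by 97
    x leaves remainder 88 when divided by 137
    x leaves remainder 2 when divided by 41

3959500382

The moduli are pairwise coprime; N = 89·179·97·137·41 = 8679989419.
N/89 = 97527971; 97527971 ≡ 80 (mod 89); 80·79 ≡ 1, so inverse 79.
N/179 = 48491561; 48491561 ≡ 103 (mod 179); 103·73 ≡ 1, so inverse 73.
N/97 = 89484427; 89484427 ≡ 84 (mod 97); 84·82 ≡ 1, so inverse 82.
N/137 = 63357587; 63357587 ≡ 19 (mod 137); 19·101 ≡ 1, so inverse 101.
N/41 = 211707059; 211707059 ≡ 33 (mod 41); 33·5 ≡ 1, so inverse 5.
x ≡ 30·97527971·79 + 155·48491561·73 + 55·89484427·82 + 88·63357587·101 + 2·211707059·5 = 1748637373601.
1748637373601 mod 8679989419 = 3959500382.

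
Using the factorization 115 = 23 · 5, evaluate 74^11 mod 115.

114

Mod 23: 74 ≡ 5; 5^11 ≡ 22 (mod 23).
Mod 5: 74 ≡ 4; by Fermat, exponent reduces to 11 mod 4 = 3; 4^3 ≡ 4 (mod 5).
Combine by CRT: x ≡ 22 (mod 23), x ≡ 4 (mod 5) ⇒ x ≡ 114 (mod 115).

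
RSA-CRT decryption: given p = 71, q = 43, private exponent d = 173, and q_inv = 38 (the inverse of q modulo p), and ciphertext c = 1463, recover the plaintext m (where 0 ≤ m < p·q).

d_p = d mod (p−1) = 173 mod 70 = 33; d_q = d mod (q−1) = 5.
m₁ = c^(d_p) mod p: c ≡ 43 (mod 71), and 43^33 mod 71 = 24.
m₂ = c^(d_q) mod q: c ≡ 1 (mod 43), and 1^5 mod 43 = 1.
h = q_inv·(m₁ − m₂) mod p = 38·(24 − 1) mod 71 = 22.
m = m₂ + h·q = 1 + 22·43 = 947.

947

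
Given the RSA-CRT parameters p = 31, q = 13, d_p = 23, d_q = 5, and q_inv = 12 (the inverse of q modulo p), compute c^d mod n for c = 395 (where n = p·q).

m₁ = c^(d_p) mod p: c ≡ 23 (mod 31), and 23^23 mod 31 = 15.
m₂ = c^(d_q) mod q: c ≡ 5 (mod 13), and 5^5 mod 13 = 5.
h = q_inv·(m₁ − m₂) mod p = 12·(15 − 5) mod 31 = 27.
m = m₂ + h·q = 5 + 27·13 = 356.

356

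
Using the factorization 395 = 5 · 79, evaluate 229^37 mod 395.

374

Mod 5: 229 ≡ 4; by Fermat, exponent reduces to 37 mod 4 = 1; 4^1 ≡ 4 (mod 5).
Mod 79: 229 ≡ 71; 71^37 ≡ 58 (mod 79).
Combine by CRT: x ≡ 4 (mod 5), x ≡ 58 (mod 79) ⇒ x ≡ 374 (mod 395).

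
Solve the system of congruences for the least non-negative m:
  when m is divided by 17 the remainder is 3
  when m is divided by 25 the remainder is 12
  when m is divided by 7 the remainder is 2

37

From m ≡ 3 (mod 17) write m = 3 + 17t. Substituting into m ≡ 12 (mod 25) gives 17t ≡ 9 (mod 25), and since 17⁻¹ ≡ 3 (mod 25), t ≡ 2. Hence m ≡ 3 + 17·2 = 37 (mod 425).
From m ≡ 37 (mod 425) write m = 37 + 425t. Substituting into m ≡ 2 (mod 7) gives 425t ≡ 0 (mod 7), and since 5⁻¹ ≡ 3 (mod 7), t ≡ 0. Hence m ≡ 37 + 425·0 = 37 (mod 2975).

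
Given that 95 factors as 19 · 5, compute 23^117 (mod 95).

Mod 19: 23 ≡ 4; by Fermat, exponent reduces to 117 mod 18 = 9; 4^9 ≡ 1 (mod 19).
Mod 5: 23 ≡ 3; by Fermat, exponent reduces to 117 mod 4 = 1; 3^1 ≡ 3 (mod 5).
Combine by CRT: x ≡ 1 (mod 19), x ≡ 3 (mod 5) ⇒ x ≡ 58 (mod 95).

58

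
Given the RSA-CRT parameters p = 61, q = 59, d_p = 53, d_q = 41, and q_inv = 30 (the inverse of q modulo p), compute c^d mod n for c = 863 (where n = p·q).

2071

m₁ = c^(d_p) mod p: c ≡ 9 (mod 61), and 9^53 mod 61 = 58.
m₂ = c^(d_q) mod q: c ≡ 37 (mod 59), and 37^41 mod 59 = 6.
h = q_inv·(m₁ − m₂) mod p = 30·(58 − 6) mod 61 = 35.
m = m₂ + h·q = 6 + 35·59 = 2071.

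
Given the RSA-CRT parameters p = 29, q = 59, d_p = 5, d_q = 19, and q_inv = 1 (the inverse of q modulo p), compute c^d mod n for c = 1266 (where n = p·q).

79

m₁ = c^(d_p) mod p: c ≡ 19 (mod 29), and 19^5 mod 29 = 21.
m₂ = c^(d_q) mod q: c ≡ 27 (mod 59), and 27^19 mod 59 = 20.
h = q_inv·(m₁ − m₂) mod p = 1·(21 − 20) mod 29 = 1.
m = m₂ + h·q = 20 + 1·59 = 79.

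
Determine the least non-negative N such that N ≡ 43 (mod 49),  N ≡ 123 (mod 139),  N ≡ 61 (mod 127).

267142

The moduli are pairwise coprime; M = 49·139·127 = 864997.
M/49 = 17653; 17653 ≡ 13 (mod 49); 13·34 ≡ 1, so inverse 34.
M/139 = 6223; 6223 ≡ 107 (mod 139); 107·13 ≡ 1, so inverse 13.
M/127 = 6811; 6811 ≡ 80 (mod 127); 80·27 ≡ 1, so inverse 27.
N ≡ 43·17653·34 + 123·6223·13 + 61·6811·27 = 46976980.
46976980 mod 864997 = 267142.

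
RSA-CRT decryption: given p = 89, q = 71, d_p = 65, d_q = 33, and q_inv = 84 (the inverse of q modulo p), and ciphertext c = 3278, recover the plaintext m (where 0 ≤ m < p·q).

m₁ = c^(d_p) mod p: c ≡ 74 (mod 89), and 74^65 mod 89 = 63.
m₂ = c^(d_q) mod q: c ≡ 12 (mod 71), and 12^33 mod 71 = 36.
h = q_inv·(m₁ − m₂) mod p = 84·(63 − 36) mod 89 = 43.
m = m₂ + h·q = 36 + 43·71 = 3089.

3089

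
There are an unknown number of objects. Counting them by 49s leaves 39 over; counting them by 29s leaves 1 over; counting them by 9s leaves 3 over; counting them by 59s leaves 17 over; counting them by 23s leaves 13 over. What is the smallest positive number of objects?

12538992

From N ≡ 39 (mod 49) write N = 39 + 49t. Substituting into N ≡ 1 (mod 29) gives 49t ≡ 20 (mod 29), and since 20⁻¹ ≡ 16 (mod 29), t ≡ 1. Hence N ≡ 39 + 49·1 = 88 (mod 1421).
From N ≡ 88 (mod 1421) write N = 88 + 1421t. Substituting into N ≡ 3 (mod 9) gives 1421t ≡ 5 (mod 9), and since 8⁻¹ ≡ 8 (mod 9), t ≡ 4. Hence N ≡ 88 + 1421·4 = 5772 (mod 12789).
From N ≡ 5772 (mod 12789) write N = 5772 + 12789t. Substituting into N ≡ 17 (mod 59) gives 12789t ≡ 27 (mod 59), and since 45⁻¹ ≡ 21 (mod 59), t ≡ 36. Hence N ≡ 5772 + 12789·36 = 466176 (mod 754551).
From N ≡ 466176 (mod 754551) write N = 466176 + 754551t. Substituting into N ≡ 13 (mod 23) gives 754551t ≡ 1 (mod 23), and since 13⁻¹ ≡ 16 (mod 23), t ≡ 16. Hence N ≡ 466176 + 754551·16 = 12538992 (mod 17354673).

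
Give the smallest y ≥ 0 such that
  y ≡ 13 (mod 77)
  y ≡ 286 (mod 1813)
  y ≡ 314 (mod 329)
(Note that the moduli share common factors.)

696478

gcd(77, 1813) = 7 and 7 | (286 − 13), so the pair is consistent; merging gives y ≡ 18416 (mod 19943), where 19943 = lcm(77, 1813).
gcd(19943, 329) = 7 and 7 | (314 − 18416), so the pair is consistent; merging gives y ≡ 696478 (mod 937321), where 937321 = lcm(19943, 329).
The solution is unique modulo lcm(77, 1813, 329) = 937321.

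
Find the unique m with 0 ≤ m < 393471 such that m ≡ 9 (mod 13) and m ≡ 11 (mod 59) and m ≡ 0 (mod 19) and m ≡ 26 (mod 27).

Combine the congruences pairwise.
From m ≡ 9 (mod 13) write m = 9 + 13t. Substituting into m ≡ 11 (mod 59) gives 13t ≡ 2 (mod 59), and since 13⁻¹ ≡ 50 (mod 59), t ≡ 41. Hence m ≡ 9 + 13·41 = 542 (mod 767).
From m ≡ 542 (mod 767) write m = 542 + 767t. Substituting into m ≡ 0 (mod 19) gives 767t ≡ 9 (mod 19), and since 7⁻¹ ≡ 11 (mod 19), t ≡ 4. Hence m ≡ 542 + 767·4 = 3610 (mod 14573).
From m ≡ 3610 (mod 14573) write m = 3610 + 14573t. Substituting into m ≡ 26 (mod 27) gives 14573t ≡ 7 (mod 27), and since 20⁻¹ ≡ 23 (mod 27), t ≡ 26. Hence m ≡ 3610 + 14573·26 = 382508 (mod 393471).

382508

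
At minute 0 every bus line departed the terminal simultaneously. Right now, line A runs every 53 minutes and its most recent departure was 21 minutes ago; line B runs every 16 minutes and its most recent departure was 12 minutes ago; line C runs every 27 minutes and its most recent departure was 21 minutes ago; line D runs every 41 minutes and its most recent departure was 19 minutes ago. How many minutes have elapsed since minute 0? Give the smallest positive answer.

The moduli are pairwise coprime; N = 53·16·27·41 = 938736.
N/53 = 17712; 17712 ≡ 10 (mod 53); 10·16 ≡ 1, so inverse 16.
N/16 = 58671; 58671 ≡ 15 (mod 16); 15·15 ≡ 1, so inverse 15.
N/27 = 34768; 34768 ≡ 19 (mod 27); 19·10 ≡ 1, so inverse 10.
N/41 = 22896; 22896 ≡ 18 (mod 41); 18·16 ≡ 1, so inverse 16.
t ≡ 21·17712·16 + 12·58671·15 + 21·34768·10 + 19·22896·16 = 30773676.
30773676 mod 938736 = 734124.

734124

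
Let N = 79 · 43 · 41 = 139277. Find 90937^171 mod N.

Mod 79: 90937 ≡ 8; by Fermat, exponent reduces to 171 mod 78 = 15; 8^15 ≡ 64 (mod 79).
Mod 43: 90937 ≡ 35; by Fermat, exponent reduces to 171 mod 42 = 3; 35^3 ≡ 4 (mod 43).
Mod 41: 90937 ≡ 40; by Fermat, exponent reduces to 171 mod 40 = 11; 40^11 ≡ 40 (mod 41).
Combine by CRT: x ≡ 64 (mod 79), x ≡ 4 (mod 43), x ≡ 40 (mod 41) ⇒ x ≡ 39564 (mod 139277).

39564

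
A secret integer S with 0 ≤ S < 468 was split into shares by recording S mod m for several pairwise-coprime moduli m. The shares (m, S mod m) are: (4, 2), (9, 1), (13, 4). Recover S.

The moduli are pairwise coprime; N = 4·9·13 = 468.
N/4 = 117; 117 ≡ 1 (mod 4), inverse 1.
N/9 = 52; 52 ≡ 7 (mod 9); 7·4 ≡ 1, so inverse 4.
N/13 = 36; 36 ≡ 10 (mod 13); 10·4 ≡ 1, so inverse 4.
S ≡ 2·117·1 + 1·52·4 + 4·36·4 = 1018.
1018 mod 468 = 82.

82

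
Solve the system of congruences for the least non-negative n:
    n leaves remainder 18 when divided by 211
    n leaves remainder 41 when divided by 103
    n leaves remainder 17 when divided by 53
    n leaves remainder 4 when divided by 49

Combine the congruences pairwise.
From n ≡ 18 (mod 211) write n = 18 + 211t. Substituting into n ≡ 41 (mod 103) gives 211t ≡ 23 (mod 103), and since 5⁻¹ ≡ 62 (mod 103), t ≡ 87. Hence n ≡ 18 + 211·87 = 18375 (mod 21733).
From n ≡ 18375 (mod 21733) write n = 18375 + 21733t. Substituting into n ≡ 17 (mod 53) gives 21733t ≡ 33 (mod 53), and since 3⁻¹ ≡ 18 (mod 53), t ≡ 11. Hence n ≡ 18375 + 21733·11 = 257438 (mod 1151849).
From n ≡ 257438 (mod 1151849) write n = 257438 + 1151849t. Substituting into n ≡ 4 (mod 49) gives 1151849t ≡ 12 (mod 49), and since 6⁻¹ ≡ 41 (mod 49), t ≡ 2. Hence n ≡ 257438 + 1151849·2 = 2561136 (mod 56440601).

2561136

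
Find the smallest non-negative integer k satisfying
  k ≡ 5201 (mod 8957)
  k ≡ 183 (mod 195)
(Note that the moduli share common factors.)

gcd(8957, 195) = 13 and 13 | (183 − 5201), so the pair is consistent; merging gives k ≡ 103728 (mod 134355), where 134355 = lcm(8957, 195).
The solution is unique modulo lcm(8957, 195) = 134355.

103728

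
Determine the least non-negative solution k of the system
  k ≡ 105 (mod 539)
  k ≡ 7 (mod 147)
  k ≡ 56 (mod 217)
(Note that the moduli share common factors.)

Combine the congruences pairwise.
gcd(539, 147) = 49 and 49 | (7 − 105), so the pair is consistent; merging gives k ≡ 1183 (mod 1617), where 1617 = lcm(539, 147).
gcd(1617, 217) = 7 and 7 | (56 − 1183), so the pair is consistent; merging gives k ≡ 7651 (mod 50127), where 50127 = lcm(1617, 217).
The solution is unique modulo lcm(539, 147, 217) = 50127.

7651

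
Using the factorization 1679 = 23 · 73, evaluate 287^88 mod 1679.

Mod 23: 287 ≡ 11; since 22 | 88, by Fermat 11^88 ≡ 1 (mod 23).
Mod 73: 287 ≡ 68; by Fermat, exponent reduces to 88 mod 72 = 16; 68^16 ≡ 4 (mod 73).
Combine by CRT: x ≡ 1 (mod 23), x ≡ 4 (mod 73) ⇒ x ≡ 369 (mod 1679).

369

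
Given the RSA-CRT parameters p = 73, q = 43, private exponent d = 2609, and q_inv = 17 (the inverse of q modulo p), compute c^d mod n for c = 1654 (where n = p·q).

2520

d_p = d mod (p−1) = 2609 mod 72 = 17; d_q = d mod (q−1) = 5.
m₁ = c^(d_p) mod p: c ≡ 48 (mod 73), and 48^17 mod 73 = 38.
m₂ = c^(d_q) mod q: c ≡ 20 (mod 43), and 20^5 mod 43 = 26.
h = q_inv·(m₁ − m₂) mod p = 17·(38 − 26) mod 73 = 58.
m = m₂ + h·q = 26 + 58·43 = 2520.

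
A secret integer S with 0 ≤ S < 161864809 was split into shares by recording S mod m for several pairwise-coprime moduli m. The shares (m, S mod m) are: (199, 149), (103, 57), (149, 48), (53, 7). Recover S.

The moduli are pairwise coprime; N = 199·103·149·53 = 161864809.
N/199 = 813391; 813391 ≡ 78 (mod 199); 78·74 ≡ 1, so inverse 74.
N/103 = 1571503; 1571503 ≡ 32 (mod 103); 32·29 ≡ 1, so inverse 29.
N/149 = 1086341; 1086341 ≡ 131 (mod 149); 131·91 ≡ 1, so inverse 91.
N/53 = 3054053; 3054053 ≡ 34 (mod 53); 34·39 ≡ 1, so inverse 39.
S ≡ 149·813391·74 + 57·1571503·29 + 48·1086341·91 + 7·3054053·39 = 17145037582.
17145037582 mod 161864809 = 149232637.

149232637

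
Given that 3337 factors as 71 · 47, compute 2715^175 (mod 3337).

Mod 71: 2715 ≡ 17; by Fermat, exponent reduces to 175 mod 70 = 35; 17^35 ≡ 70 (mod 71).
Mod 47: 2715 ≡ 36; by Fermat, exponent reduces to 175 mod 46 = 37; 36^37 ≡ 21 (mod 47).
Combine by CRT: x ≡ 70 (mod 71), x ≡ 21 (mod 47) ⇒ x ≡ 3123 (mod 3337).

3123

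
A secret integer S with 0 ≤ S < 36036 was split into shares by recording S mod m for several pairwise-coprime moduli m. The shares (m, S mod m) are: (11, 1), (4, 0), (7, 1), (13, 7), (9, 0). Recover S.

From S ≡ 1 (mod 11) write S = 1 + 11t. Substituting into S ≡ 0 (mod 4) gives 11t ≡ 3 (mod 4), and since 3⁻¹ ≡ 3 (mod 4), t ≡ 1. Hence S ≡ 1 + 11·1 = 12 (mod 44).
From S ≡ 12 (mod 44) write S = 12 + 44t. Substituting into S ≡ 1 (mod 7) gives 44t ≡ 3 (mod 7), and since 2⁻¹ ≡ 4 (mod 7), t ≡ 5. Hence S ≡ 12 + 44·5 = 232 (mod 308).
From S ≡ 232 (mod 308) write S = 232 + 308t. Substituting into S ≡ 7 (mod 13) gives 308t ≡ 9 (mod 13), and since 9⁻¹ ≡ 3 (mod 13), t ≡ 1. Hence S ≡ 232 + 308·1 = 540 (mod 4004).
From S ≡ 540 (mod 4004) write S = 540 + 4004t. Substituting into S ≡ 0 (mod 9) gives 4004t ≡ 0 (mod 9), and since 8⁻¹ ≡ 8 (mod 9), t ≡ 0. Hence S ≡ 540 + 4004·0 = 540 (mod 36036).

540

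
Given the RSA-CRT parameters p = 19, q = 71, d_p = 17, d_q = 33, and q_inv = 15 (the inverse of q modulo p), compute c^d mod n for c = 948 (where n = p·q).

218

m₁ = c^(d_p) mod p: c ≡ 17 (mod 19), and 17^17 mod 19 = 9.
m₂ = c^(d_q) mod q: c ≡ 25 (mod 71), and 25^33 mod 71 = 5.
h = q_inv·(m₁ − m₂) mod p = 15·(9 − 5) mod 19 = 3.
m = m₂ + h·q = 5 + 3·71 = 218.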